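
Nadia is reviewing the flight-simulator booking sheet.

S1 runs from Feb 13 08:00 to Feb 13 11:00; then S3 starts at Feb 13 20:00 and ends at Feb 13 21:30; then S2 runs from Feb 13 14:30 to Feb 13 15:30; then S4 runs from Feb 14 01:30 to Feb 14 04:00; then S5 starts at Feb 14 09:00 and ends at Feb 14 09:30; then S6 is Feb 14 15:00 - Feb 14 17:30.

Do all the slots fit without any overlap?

Two intervals overlap when each starts before the other ends.
Sorted by start: S1, S2, S3, S4, S5, S6.
S2 starts after S1 ends, so S1 has no further overlaps.
S3 starts after S2 ends, so S2 has no further overlaps.
S4 starts after S3 ends, so S3 has no further overlaps.
S5 starts after S4 ends, so S4 has no further overlaps.
S6 starts after S5 ends.
Every pair is clear; the schedule has no overlaps.

Yes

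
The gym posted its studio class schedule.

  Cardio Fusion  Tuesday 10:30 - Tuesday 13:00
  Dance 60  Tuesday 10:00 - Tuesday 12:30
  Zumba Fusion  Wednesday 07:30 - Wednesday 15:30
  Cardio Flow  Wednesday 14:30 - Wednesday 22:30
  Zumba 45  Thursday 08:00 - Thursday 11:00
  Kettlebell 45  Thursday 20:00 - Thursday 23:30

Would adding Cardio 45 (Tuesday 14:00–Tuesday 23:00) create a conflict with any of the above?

Dance 60: ends Tuesday 12:30 at or before Cardio 45 starts Tuesday 14:00 → clear.
Cardio Fusion: ends Tuesday 13:00 at or before Cardio 45 starts Tuesday 14:00 → clear.
Zumba Fusion: starts Wednesday 07:30 at or after Cardio 45 ends Tuesday 23:00 → clear.
Cardio Flow: starts Wednesday 14:30 at or after Cardio 45 ends Tuesday 23:00 → clear.
Zumba 45: starts Thursday 08:00 at or after Cardio 45 ends Tuesday 23:00 → clear.
Kettlebell 45: starts Thursday 20:00 at or after Cardio 45 ends Tuesday 23:00 → clear.

No — it doesn't clash with anything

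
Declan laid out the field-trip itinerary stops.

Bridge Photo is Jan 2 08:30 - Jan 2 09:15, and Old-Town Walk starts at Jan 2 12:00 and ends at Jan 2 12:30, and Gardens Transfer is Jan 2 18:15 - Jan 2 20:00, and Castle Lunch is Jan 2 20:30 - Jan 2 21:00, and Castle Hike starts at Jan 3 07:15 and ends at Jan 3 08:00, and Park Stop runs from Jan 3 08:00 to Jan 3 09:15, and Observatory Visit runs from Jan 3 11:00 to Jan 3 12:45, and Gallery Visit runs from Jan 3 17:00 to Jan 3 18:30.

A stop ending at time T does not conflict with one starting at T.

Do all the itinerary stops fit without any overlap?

Check each pair: they overlap iff neither finishes before the other starts.
Sorted by start: Bridge Photo, Old-Town Walk, Gardens Transfer, Castle Lunch, Castle Hike, Park Stop, Observatory Visit, Gallery Visit.
Old-Town Walk starts after Bridge Photo ends, so Bridge Photo has no further overlaps.
Gardens Transfer starts after Old-Town Walk ends, so Old-Town Walk has no further overlaps.
Castle Lunch starts after Gardens Transfer ends, so Gardens Transfer has no further overlaps.
Castle Hike starts after Castle Lunch ends, so Castle Lunch has no further overlaps.
Park Stop starts exactly when Castle Hike ends (back-to-back, no overlap), so Castle Hike has no further overlaps.
Observatory Visit starts after Park Stop ends, so Park Stop has no further overlaps.
Gallery Visit starts after Observatory Visit ends.
Every pair is clear; the schedule has no overlaps.

Yes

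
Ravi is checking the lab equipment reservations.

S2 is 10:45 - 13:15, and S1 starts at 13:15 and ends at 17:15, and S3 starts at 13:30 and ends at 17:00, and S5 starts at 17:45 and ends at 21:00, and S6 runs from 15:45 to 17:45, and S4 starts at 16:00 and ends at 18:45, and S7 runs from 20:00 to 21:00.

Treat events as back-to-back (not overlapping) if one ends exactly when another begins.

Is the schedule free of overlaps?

Two intervals overlap when each starts before the other ends.
Sorted by start: S2, S1, S3, S6, S4, S5, S7.
S1 starts exactly when S2 ends (back-to-back, no overlap) — done with S2.
S3 starts before S1 ends → S1 and S3 overlap.
That's a conflict, so the schedule is not conflict-free.

No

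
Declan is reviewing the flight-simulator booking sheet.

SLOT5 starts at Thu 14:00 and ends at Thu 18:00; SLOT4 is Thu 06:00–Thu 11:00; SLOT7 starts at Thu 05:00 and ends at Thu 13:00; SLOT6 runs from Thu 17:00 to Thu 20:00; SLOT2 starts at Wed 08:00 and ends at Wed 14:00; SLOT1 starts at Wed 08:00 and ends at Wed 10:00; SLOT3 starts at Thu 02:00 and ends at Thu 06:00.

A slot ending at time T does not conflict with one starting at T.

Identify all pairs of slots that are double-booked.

Sorted by start: SLOT1, SLOT2, SLOT3, SLOT7, SLOT4, SLOT5, SLOT6.
SLOT2 starts before SLOT1 ends → SLOT1 and SLOT2 overlap.
SLOT3 starts after SLOT1 ends, so SLOT1 has no further overlaps.
SLOT3 starts after SLOT2 ends, so SLOT2 has no further overlaps.
SLOT7 starts before SLOT3 ends → SLOT3 and SLOT7 overlap.
SLOT4 starts exactly when SLOT3 ends (back-to-back, no overlap), so SLOT3 has no further overlaps.
SLOT4 starts before SLOT7 ends → SLOT7 and SLOT4 overlap.
SLOT5 starts after SLOT7 ends, so SLOT7 has no further overlaps.
SLOT5 starts after SLOT4 ends, so SLOT4 has no further overlaps.
SLOT6 starts before SLOT5 ends → SLOT5 and SLOT6 overlap.

SLOT1 & SLOT2, SLOT3 & SLOT7, SLOT4 & SLOT7, SLOT5 & SLOT6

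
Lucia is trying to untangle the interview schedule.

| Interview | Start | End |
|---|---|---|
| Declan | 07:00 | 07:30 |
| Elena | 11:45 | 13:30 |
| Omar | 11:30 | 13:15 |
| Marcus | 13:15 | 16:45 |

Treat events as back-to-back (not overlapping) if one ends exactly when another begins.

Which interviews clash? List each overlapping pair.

Sorted by start: Declan, Omar, Elena, Marcus.
Omar starts after Declan ends — done with Declan.
Elena starts before Omar ends → Omar and Elena overlap.
Marcus starts exactly when Omar ends (back-to-back, no overlap).
Marcus starts before Elena ends → Elena and Marcus overlap.

Elena & Marcus, Elena & Omar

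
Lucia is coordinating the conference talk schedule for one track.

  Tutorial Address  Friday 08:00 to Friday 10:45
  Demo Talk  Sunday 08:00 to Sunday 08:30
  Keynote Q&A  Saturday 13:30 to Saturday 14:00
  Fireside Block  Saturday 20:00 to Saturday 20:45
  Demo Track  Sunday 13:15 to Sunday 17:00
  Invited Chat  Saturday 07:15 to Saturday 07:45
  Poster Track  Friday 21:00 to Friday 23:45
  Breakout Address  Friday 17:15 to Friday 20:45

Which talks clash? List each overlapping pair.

none

Sorted by start: Tutorial Address, Breakout Address, Poster Track, Invited Chat, Keynote Q&A, Fireside Block, Demo Talk, Demo Track.
Breakout Address starts after Tutorial Address ends; Tutorial Address is clear from here.
Poster Track starts after Breakout Address ends; Breakout Address is clear from here.
Invited Chat starts after Poster Track ends; Poster Track is clear from here.
Keynote Q&A starts after Invited Chat ends; Invited Chat is clear from here.
Fireside Block starts after Keynote Q&A ends; Keynote Q&A is clear from here.
Demo Talk starts after Fireside Block ends; Fireside Block is clear from here.
Demo Track starts after Demo Talk ends.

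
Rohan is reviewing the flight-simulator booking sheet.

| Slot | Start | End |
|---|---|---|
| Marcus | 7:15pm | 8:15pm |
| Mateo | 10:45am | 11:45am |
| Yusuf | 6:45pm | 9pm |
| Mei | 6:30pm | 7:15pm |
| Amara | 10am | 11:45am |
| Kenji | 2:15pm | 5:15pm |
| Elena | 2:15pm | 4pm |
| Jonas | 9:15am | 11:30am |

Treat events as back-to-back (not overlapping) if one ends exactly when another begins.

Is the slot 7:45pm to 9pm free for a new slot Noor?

No — it overlaps Marcus, Yusuf

Jonas: ends 11:30am at or before Noor starts 7:45pm → clear.
Amara: ends 11:45am at or before Noor starts 7:45pm → clear.
Mateo: ends 11:45am at or before Noor starts 7:45pm → clear.
Elena: ends 4pm at or before Noor starts 7:45pm → clear.
Kenji: ends 5:15pm at or before Noor starts 7:45pm → clear.
Mei: ends 7:15pm at or before Noor starts 7:45pm → clear.
Yusuf: starts 6:45pm before Noor ends 9pm, and ends 9pm after Noor starts 7:45pm → overlap.
Marcus: starts 7:15pm before Noor ends 9pm, and ends 8:15pm after Noor starts 7:45pm → overlap.
Noor overlaps Marcus, Yusuf.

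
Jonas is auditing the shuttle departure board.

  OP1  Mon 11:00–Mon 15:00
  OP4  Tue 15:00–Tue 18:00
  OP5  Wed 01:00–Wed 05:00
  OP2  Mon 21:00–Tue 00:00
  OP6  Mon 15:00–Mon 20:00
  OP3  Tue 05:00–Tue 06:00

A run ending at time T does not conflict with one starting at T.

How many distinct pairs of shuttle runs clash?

Sorted by start: OP1, OP6, OP2, OP3, OP4, OP5.
OP6 starts exactly when OP1 ends (back-to-back, no overlap) — done with OP1.
OP2 starts after OP6 ends — done with OP6.
OP3 starts after OP2 ends — done with OP2.
OP4 starts after OP3 ends — done with OP3.
OP5 starts after OP4 ends.
No pair overlaps.

0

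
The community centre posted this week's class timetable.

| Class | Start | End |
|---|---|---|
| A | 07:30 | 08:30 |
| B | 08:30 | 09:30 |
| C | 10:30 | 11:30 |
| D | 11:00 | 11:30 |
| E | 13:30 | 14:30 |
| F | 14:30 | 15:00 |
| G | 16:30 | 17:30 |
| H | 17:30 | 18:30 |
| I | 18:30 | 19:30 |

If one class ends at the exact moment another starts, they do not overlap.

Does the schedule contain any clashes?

Two intervals overlap when each starts before the other ends.
Sorted by start: A, B, C, D, E, F, G, H, I.
B starts exactly when A ends (back-to-back, no overlap), so A has no further overlaps.
C starts after B ends, so B has no further overlaps.
D starts before C ends → C and D overlap.
That's a conflict, so the schedule is not conflict-free.

Yes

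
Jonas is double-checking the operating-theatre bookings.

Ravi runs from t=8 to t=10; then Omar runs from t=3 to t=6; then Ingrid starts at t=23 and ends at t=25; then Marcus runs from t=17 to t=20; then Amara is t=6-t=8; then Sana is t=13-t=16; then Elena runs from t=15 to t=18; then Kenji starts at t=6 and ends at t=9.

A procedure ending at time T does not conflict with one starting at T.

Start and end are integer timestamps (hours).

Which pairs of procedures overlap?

Amara & Kenji, Elena & Marcus, Elena & Sana, Kenji & Ravi

Two intervals overlap when each starts before the other ends.
Sorted by start: Omar, Amara, Kenji, Ravi, Sana, Elena, Marcus, Ingrid.
Amara starts exactly when Omar ends (back-to-back, no overlap), so Omar has no further overlaps.
Kenji starts before Amara ends → Amara and Kenji overlap.
Ravi starts exactly when Amara ends (back-to-back, no overlap), so Amara has no further overlaps.
Ravi starts before Kenji ends → Kenji and Ravi overlap.
Sana starts after Kenji ends, so Kenji has no further overlaps.
Sana starts after Ravi ends, so Ravi has no further overlaps.
Elena starts before Sana ends → Sana and Elena overlap.
Marcus starts after Sana ends, so Sana has no further overlaps.
Marcus starts before Elena ends → Elena and Marcus overlap.
Ingrid starts after Elena ends.
Ingrid starts after Marcus ends.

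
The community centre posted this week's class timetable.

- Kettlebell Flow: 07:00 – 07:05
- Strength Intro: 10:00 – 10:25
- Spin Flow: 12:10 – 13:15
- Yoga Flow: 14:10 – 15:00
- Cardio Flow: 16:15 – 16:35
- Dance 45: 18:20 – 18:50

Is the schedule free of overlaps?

Two intervals overlap when each starts before the other ends.
Sorted by start: Kettlebell Flow, Strength Intro, Spin Flow, Yoga Flow, Cardio Flow, Dance 45.
Strength Intro starts after Kettlebell Flow ends; Kettlebell Flow is clear from here.
Spin Flow starts after Strength Intro ends; Strength Intro is clear from here.
Yoga Flow starts after Spin Flow ends; Spin Flow is clear from here.
Cardio Flow starts after Yoga Flow ends; Yoga Flow is clear from here.
Dance 45 starts after Cardio Flow ends.
Every pair is clear; the schedule has no overlaps.

Yes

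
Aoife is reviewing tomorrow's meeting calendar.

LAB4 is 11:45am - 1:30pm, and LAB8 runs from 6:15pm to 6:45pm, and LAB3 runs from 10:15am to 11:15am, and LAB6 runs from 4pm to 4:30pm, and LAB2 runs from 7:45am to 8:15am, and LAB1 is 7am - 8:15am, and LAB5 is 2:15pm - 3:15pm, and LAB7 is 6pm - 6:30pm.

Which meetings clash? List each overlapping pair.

Sorted by start: LAB1, LAB2, LAB3, LAB4, LAB5, LAB6, LAB7, LAB8.
LAB2 starts before LAB1 ends → LAB1 and LAB2 overlap.
LAB3 starts after LAB1 ends — done with LAB1.
LAB3 starts after LAB2 ends — done with LAB2.
LAB4 starts after LAB3 ends — done with LAB3.
LAB5 starts after LAB4 ends — done with LAB4.
LAB6 starts after LAB5 ends — done with LAB5.
LAB7 starts after LAB6 ends — done with LAB6.
LAB8 starts before LAB7 ends → LAB7 and LAB8 overlap.

LAB1 & LAB2, LAB7 & LAB8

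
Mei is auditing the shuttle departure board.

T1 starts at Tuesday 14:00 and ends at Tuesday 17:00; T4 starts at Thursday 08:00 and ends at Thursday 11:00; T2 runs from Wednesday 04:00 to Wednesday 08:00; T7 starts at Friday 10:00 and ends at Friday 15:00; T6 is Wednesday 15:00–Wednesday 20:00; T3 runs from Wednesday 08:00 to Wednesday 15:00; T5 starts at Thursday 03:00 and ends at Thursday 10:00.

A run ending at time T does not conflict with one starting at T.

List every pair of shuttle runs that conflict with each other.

T4 & T5

Check each pair: they overlap iff neither finishes before the other starts.
Sorted by start: T1, T2, T3, T6, T5, T4, T7.
T2 starts after T1 ends; T1 is clear from here.
T3 starts exactly when T2 ends (back-to-back, no overlap); T2 is clear from here.
T6 starts exactly when T3 ends (back-to-back, no overlap); T3 is clear from here.
T5 starts after T6 ends; T6 is clear from here.
T4 starts before T5 ends → T5 and T4 overlap.
T7 starts after T5 ends.
T7 starts after T4 ends.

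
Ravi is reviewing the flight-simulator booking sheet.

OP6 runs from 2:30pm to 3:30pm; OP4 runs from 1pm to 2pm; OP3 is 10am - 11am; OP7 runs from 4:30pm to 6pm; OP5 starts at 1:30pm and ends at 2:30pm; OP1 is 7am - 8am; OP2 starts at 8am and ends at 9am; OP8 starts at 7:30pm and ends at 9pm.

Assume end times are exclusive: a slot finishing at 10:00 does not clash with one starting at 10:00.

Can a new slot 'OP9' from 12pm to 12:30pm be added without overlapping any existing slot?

OP1: ends 8am at or before OP9 starts 12pm → clear.
OP2: ends 9am at or before OP9 starts 12pm → clear.
OP3: ends 11am at or before OP9 starts 12pm → clear.
OP4: starts 1pm at or after OP9 ends 12:30pm → clear.
OP5: starts 1:30pm at or after OP9 ends 12:30pm → clear.
OP6: starts 2:30pm at or after OP9 ends 12:30pm → clear.
OP7: starts 4:30pm at or after OP9 ends 12:30pm → clear.
OP8: starts 7:30pm at or after OP9 ends 12:30pm → clear.

Yes — the slot is free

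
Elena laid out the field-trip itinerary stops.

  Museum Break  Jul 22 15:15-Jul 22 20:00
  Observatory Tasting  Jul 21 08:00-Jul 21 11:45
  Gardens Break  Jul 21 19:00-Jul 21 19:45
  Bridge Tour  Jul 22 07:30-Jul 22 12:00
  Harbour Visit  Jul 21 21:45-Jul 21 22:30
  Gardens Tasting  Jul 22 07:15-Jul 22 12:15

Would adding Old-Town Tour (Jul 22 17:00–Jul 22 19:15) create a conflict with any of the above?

Yes — it overlaps Museum Break

Observatory Tasting: ends Jul 21 11:45 at or before Old-Town Tour starts Jul 22 17:00 → clear.
Gardens Break: ends Jul 21 19:45 at or before Old-Town Tour starts Jul 22 17:00 → clear.
Harbour Visit: ends Jul 21 22:30 at or before Old-Town Tour starts Jul 22 17:00 → clear.
Gardens Tasting: ends Jul 22 12:15 at or before Old-Town Tour starts Jul 22 17:00 → clear.
Bridge Tour: ends Jul 22 12:00 at or before Old-Town Tour starts Jul 22 17:00 → clear.
Museum Break: starts Jul 22 15:15 before Old-Town Tour ends Jul 22 19:15, and ends Jul 22 20:00 after Old-Town Tour starts Jul 22 17:00 → overlap.
Old-Town Tour overlaps Museum Break.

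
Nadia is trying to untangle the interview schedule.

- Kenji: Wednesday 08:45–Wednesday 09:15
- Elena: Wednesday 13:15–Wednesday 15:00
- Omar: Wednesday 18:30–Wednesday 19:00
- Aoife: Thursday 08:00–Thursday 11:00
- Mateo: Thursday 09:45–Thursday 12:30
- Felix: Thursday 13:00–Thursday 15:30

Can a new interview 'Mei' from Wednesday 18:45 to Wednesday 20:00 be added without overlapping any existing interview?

No — it overlaps Omar

Kenji: ends Wednesday 09:15 at or before Mei starts Wednesday 18:45 → clear.
Elena: ends Wednesday 15:00 at or before Mei starts Wednesday 18:45 → clear.
Omar: starts Wednesday 18:30 before Mei ends Wednesday 20:00, and ends Wednesday 19:00 after Mei starts Wednesday 18:45 → overlap.
Aoife: starts Thursday 08:00 at or after Mei ends Wednesday 20:00 → clear.
Mateo: starts Thursday 09:45 at or after Mei ends Wednesday 20:00 → clear.
Felix: starts Thursday 13:00 at or after Mei ends Wednesday 20:00 → clear.
Mei overlaps Omar.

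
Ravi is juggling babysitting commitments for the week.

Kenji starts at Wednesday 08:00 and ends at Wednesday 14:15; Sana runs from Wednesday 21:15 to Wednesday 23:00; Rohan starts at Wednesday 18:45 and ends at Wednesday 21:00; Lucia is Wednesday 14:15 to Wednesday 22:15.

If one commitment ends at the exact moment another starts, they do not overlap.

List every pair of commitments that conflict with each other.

Check each pair: they overlap iff neither finishes before the other starts.
Sorted by start: Kenji, Lucia, Rohan, Sana.
Lucia starts exactly when Kenji ends (back-to-back, no overlap), so nothing later overlaps Kenji either.
Rohan starts before Lucia ends → Lucia and Rohan overlap.
Sana starts before Lucia ends → Lucia and Sana overlap.
Sana starts after Rohan ends.

Lucia & Rohan, Lucia & Sana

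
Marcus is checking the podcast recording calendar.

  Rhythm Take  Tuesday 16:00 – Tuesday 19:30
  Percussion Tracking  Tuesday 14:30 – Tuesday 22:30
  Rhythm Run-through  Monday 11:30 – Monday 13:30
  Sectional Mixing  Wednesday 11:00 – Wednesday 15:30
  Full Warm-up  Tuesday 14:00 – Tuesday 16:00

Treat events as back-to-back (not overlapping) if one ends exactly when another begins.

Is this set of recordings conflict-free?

Check each pair: they overlap iff neither finishes before the other starts.
Sorted by start: Rhythm Run-through, Full Warm-up, Percussion Tracking, Rhythm Take, Sectional Mixing.
Full Warm-up starts after Rhythm Run-through ends — done with Rhythm Run-through.
Percussion Tracking starts before Full Warm-up ends → Full Warm-up and Percussion Tracking overlap.
That's a conflict, so the schedule is not conflict-free.

No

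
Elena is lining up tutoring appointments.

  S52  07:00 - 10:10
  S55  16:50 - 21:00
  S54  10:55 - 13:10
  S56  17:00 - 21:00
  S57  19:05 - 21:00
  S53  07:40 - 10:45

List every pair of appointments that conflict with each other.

Check each pair: they overlap iff neither finishes before the other starts.
Sorted by start: S52, S53, S54, S55, S56, S57.
S53 starts before S52 ends → S52 and S53 overlap.
S54 starts after S52 ends, so nothing later overlaps S52 either.
S54 starts after S53 ends, so nothing later overlaps S53 either.
S55 starts after S54 ends, so nothing later overlaps S54 either.
S56 starts before S55 ends → S55 and S56 overlap.
S57 starts before S55 ends → S55 and S57 overlap.
S57 starts before S56 ends → S56 and S57 overlap.

S52 & S53, S55 & S56, S55 & S57, S56 & S57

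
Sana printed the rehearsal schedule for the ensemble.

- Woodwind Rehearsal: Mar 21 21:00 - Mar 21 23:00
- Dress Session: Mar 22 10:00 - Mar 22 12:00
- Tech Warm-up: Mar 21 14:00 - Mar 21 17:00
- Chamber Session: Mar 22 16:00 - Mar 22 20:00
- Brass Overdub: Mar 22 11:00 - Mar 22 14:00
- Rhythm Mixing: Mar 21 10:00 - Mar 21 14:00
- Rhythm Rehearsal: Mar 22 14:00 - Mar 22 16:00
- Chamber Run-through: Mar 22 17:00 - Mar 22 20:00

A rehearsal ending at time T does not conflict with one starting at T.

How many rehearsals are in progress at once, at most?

Sort all start/end points and keep a running count:
Mar 21 10:00 start Rhythm Mixing → 1
Mar 21 14:00 end Rhythm Mixing → 0
Mar 21 14:00 start Tech Warm-up → 1
Mar 21 17:00 end Tech Warm-up → 0
Mar 21 21:00 start Woodwind Rehearsal → 1
Mar 21 23:00 end Woodwind Rehearsal → 0
Mar 22 10:00 start Dress Session → 1
Mar 22 11:00 start Brass Overdub → 2
Mar 22 12:00 end Dress Session → 1
Mar 22 14:00 end Brass Overdub → 0
Mar 22 14:00 start Rhythm Rehearsal → 1
Mar 22 16:00 end Rhythm Rehearsal → 0
Mar 22 16:00 start Chamber Session → 1
Mar 22 17:00 start Chamber Run-through → 2
Mar 22 20:00 end Chamber Run-through → 1
Mar 22 20:00 end Chamber Session → 0
Peak is 2, at Mar 22 11:00 (Brass Overdub, Dress Session).

2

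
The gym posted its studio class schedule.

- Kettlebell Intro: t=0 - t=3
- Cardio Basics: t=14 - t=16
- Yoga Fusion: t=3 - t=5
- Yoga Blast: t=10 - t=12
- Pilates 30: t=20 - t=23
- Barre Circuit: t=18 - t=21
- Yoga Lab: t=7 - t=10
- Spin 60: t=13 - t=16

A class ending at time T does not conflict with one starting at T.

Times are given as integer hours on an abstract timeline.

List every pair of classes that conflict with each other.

Barre Circuit & Pilates 30, Cardio Basics & Spin 60

Check each pair: they overlap iff neither finishes before the other starts.
Sorted by start: Kettlebell Intro, Yoga Fusion, Yoga Lab, Yoga Blast, Spin 60, Cardio Basics, Barre Circuit, Pilates 30.
Yoga Fusion starts exactly when Kettlebell Intro ends (back-to-back, no overlap); Kettlebell Intro is clear from here.
Yoga Lab starts after Yoga Fusion ends; Yoga Fusion is clear from here.
Yoga Blast starts exactly when Yoga Lab ends (back-to-back, no overlap); Yoga Lab is clear from here.
Spin 60 starts after Yoga Blast ends; Yoga Blast is clear from here.
Cardio Basics starts before Spin 60 ends → Spin 60 and Cardio Basics overlap.
Barre Circuit starts after Spin 60 ends; Spin 60 is clear from here.
Barre Circuit starts after Cardio Basics ends; Cardio Basics is clear from here.
Pilates 30 starts before Barre Circuit ends → Barre Circuit and Pilates 30 overlap.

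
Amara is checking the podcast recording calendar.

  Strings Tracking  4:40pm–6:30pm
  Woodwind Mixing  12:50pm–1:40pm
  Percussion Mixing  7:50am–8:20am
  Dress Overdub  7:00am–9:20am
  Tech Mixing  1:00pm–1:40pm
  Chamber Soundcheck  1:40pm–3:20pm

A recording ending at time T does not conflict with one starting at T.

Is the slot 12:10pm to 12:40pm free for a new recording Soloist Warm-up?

Yes — the slot is free

Dress Overdub: ends 9:20am at or before Soloist Warm-up starts 12:10pm → clear.
Percussion Mixing: ends 8:20am at or before Soloist Warm-up starts 12:10pm → clear.
Woodwind Mixing: starts 12:50pm at or after Soloist Warm-up ends 12:40pm → clear.
Tech Mixing: starts 1:00pm at or after Soloist Warm-up ends 12:40pm → clear.
Chamber Soundcheck: starts 1:40pm at or after Soloist Warm-up ends 12:40pm → clear.
Strings Tracking: starts 4:40pm at or after Soloist Warm-up ends 12:40pm → clear.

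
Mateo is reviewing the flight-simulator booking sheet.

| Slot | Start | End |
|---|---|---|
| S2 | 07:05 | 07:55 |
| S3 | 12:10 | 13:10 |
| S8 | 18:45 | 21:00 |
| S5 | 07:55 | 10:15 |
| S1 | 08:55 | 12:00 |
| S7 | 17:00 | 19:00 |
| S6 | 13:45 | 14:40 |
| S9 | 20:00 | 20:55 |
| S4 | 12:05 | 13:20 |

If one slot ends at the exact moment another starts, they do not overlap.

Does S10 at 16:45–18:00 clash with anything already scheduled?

Yes — it overlaps S7

S2: ends 07:55 at or before S10 starts 16:45 → clear.
S5: ends 10:15 at or before S10 starts 16:45 → clear.
S1: ends 12:00 at or before S10 starts 16:45 → clear.
S4: ends 13:20 at or before S10 starts 16:45 → clear.
S3: ends 13:10 at or before S10 starts 16:45 → clear.
S6: ends 14:40 at or before S10 starts 16:45 → clear.
S7: starts 17:00 before S10 ends 18:00, and ends 19:00 after S10 starts 16:45 → overlap.
S8: starts 18:45 at or after S10 ends 18:00 → clear.
S9: starts 20:00 at or after S10 ends 18:00 → clear.
S10 overlaps S7.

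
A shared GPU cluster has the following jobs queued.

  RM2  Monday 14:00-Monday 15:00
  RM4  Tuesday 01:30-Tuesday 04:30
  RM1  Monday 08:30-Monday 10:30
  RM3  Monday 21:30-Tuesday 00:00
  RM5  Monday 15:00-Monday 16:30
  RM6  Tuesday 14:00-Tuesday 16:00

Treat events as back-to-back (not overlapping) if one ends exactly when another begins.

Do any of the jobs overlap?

No

Two intervals overlap when each starts before the other ends.
Sorted by start: RM1, RM2, RM5, RM3, RM4, RM6.
RM2 starts after RM1 ends; RM1 is clear from here.
RM5 starts exactly when RM2 ends (back-to-back, no overlap); RM2 is clear from here.
RM3 starts after RM5 ends; RM5 is clear from here.
RM4 starts after RM3 ends; RM3 is clear from here.
RM6 starts after RM4 ends.
Every pair is clear; the schedule has no overlaps.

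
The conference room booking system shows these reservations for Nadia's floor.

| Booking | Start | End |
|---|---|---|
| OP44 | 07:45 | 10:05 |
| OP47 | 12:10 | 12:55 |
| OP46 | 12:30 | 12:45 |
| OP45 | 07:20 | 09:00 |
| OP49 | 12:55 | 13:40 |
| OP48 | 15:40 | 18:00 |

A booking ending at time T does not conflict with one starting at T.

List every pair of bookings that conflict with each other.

OP44 & OP45, OP46 & OP47

Check each pair: they overlap iff neither finishes before the other starts.
Sorted by start: OP45, OP44, OP47, OP46, OP49, OP48.
OP44 starts before OP45 ends → OP45 and OP44 overlap.
OP47 starts after OP45 ends, so OP45 has no further overlaps.
OP47 starts after OP44 ends, so OP44 has no further overlaps.
OP46 starts before OP47 ends → OP47 and OP46 overlap.
OP49 starts exactly when OP47 ends (back-to-back, no overlap), so OP47 has no further overlaps.
OP49 starts after OP46 ends, so OP46 has no further overlaps.
OP48 starts after OP49 ends.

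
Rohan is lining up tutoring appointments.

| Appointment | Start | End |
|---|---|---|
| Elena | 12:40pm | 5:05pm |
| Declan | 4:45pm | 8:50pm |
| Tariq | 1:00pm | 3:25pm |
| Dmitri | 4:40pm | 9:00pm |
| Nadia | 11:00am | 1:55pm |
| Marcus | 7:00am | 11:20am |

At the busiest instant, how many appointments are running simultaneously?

3

Walk through starts and ends in time order (an end at T is processed before a start at T):
7:00am start Marcus → 1
11:00am start Nadia → 2
11:20am end Marcus → 1
12:40pm start Elena → 2
1:00pm start Tariq → 3
1:55pm end Nadia → 2
3:25pm end Tariq → 1
4:40pm start Dmitri → 2
4:45pm start Declan → 3
5:05pm end Elena → 2
8:50pm end Declan → 1
9:00pm end Dmitri → 0
Peak is 3, at 1:00pm (Elena, Nadia, Tariq).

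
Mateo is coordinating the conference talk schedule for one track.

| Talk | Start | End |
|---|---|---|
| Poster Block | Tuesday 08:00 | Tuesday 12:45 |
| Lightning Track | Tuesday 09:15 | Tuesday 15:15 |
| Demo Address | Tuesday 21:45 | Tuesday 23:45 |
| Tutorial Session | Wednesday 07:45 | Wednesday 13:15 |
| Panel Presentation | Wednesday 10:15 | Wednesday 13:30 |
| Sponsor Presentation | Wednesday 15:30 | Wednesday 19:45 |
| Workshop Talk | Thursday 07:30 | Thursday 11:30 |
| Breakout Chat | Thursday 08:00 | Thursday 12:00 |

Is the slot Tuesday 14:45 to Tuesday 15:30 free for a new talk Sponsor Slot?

No — it overlaps Lightning Track

Poster Block: ends Tuesday 12:45 at or before Sponsor Slot starts Tuesday 14:45 → clear.
Lightning Track: starts Tuesday 09:15 before Sponsor Slot ends Tuesday 15:30, and ends Tuesday 15:15 after Sponsor Slot starts Tuesday 14:45 → overlap.
Demo Address: starts Tuesday 21:45 at or after Sponsor Slot ends Tuesday 15:30 → clear.
Tutorial Session: starts Wednesday 07:45 at or after Sponsor Slot ends Tuesday 15:30 → clear.
Panel Presentation: starts Wednesday 10:15 at or after Sponsor Slot ends Tuesday 15:30 → clear.
Sponsor Presentation: starts Wednesday 15:30 at or after Sponsor Slot ends Tuesday 15:30 → clear.
Workshop Talk: starts Thursday 07:30 at or after Sponsor Slot ends Tuesday 15:30 → clear.
Breakout Chat: starts Thursday 08:00 at or after Sponsor Slot ends Tuesday 15:30 → clear.
Sponsor Slot overlaps Lightning Track.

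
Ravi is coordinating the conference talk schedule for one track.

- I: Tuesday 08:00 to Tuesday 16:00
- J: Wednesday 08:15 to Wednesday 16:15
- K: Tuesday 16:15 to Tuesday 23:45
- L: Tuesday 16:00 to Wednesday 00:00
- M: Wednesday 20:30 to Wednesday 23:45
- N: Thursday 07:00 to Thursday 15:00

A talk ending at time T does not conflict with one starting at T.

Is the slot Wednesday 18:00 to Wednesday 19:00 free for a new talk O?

I: ends Tuesday 16:00 at or before O starts Wednesday 18:00 → clear.
L: ends Wednesday 00:00 at or before O starts Wednesday 18:00 → clear.
K: ends Tuesday 23:45 at or before O starts Wednesday 18:00 → clear.
J: ends Wednesday 16:15 at or before O starts Wednesday 18:00 → clear.
M: starts Wednesday 20:30 at or after O ends Wednesday 19:00 → clear.
N: starts Thursday 07:00 at or after O ends Wednesday 19:00 → clear.

Yes — the slot is free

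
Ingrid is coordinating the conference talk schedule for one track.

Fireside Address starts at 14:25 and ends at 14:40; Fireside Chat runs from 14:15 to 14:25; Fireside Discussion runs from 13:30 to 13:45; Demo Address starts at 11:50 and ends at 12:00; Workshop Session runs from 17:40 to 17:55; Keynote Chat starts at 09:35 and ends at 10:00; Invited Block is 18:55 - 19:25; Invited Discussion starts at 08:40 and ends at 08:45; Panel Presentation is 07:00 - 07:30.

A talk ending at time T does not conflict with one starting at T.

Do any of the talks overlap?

No

Sorted by start: Panel Presentation, Invited Discussion, Keynote Chat, Demo Address, Fireside Discussion, Fireside Chat, Fireside Address, Workshop Session, Invited Block.
Invited Discussion starts after Panel Presentation ends, so nothing later overlaps Panel Presentation either.
Keynote Chat starts after Invited Discussion ends, so nothing later overlaps Invited Discussion either.
Demo Address starts after Keynote Chat ends, so nothing later overlaps Keynote Chat either.
Fireside Discussion starts after Demo Address ends, so nothing later overlaps Demo Address either.
Fireside Chat starts after Fireside Discussion ends, so nothing later overlaps Fireside Discussion either.
Fireside Address starts exactly when Fireside Chat ends (back-to-back, no overlap), so nothing later overlaps Fireside Chat either.
Workshop Session starts after Fireside Address ends, so nothing later overlaps Fireside Address either.
Invited Block starts after Workshop Session ends.
Every pair is clear; the schedule has no overlaps.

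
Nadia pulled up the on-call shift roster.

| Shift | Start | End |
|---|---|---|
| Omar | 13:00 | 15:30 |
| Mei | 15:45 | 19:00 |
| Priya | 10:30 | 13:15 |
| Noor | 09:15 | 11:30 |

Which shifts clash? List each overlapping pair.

Noor & Priya, Omar & Priya

Sorted by start: Noor, Priya, Omar, Mei.
Priya starts before Noor ends → Noor and Priya overlap.
Omar starts after Noor ends, so Noor has no further overlaps.
Omar starts before Priya ends → Priya and Omar overlap.
Mei starts after Priya ends.
Mei starts after Omar ends.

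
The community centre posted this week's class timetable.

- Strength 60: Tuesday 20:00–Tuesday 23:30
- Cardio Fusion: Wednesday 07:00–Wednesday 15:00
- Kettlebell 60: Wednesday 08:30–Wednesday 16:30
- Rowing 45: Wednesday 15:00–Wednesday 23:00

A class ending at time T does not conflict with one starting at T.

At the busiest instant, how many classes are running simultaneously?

Walk through starts and ends in time order (an end at T is processed before a start at T):
Tuesday 20:00 start Strength 60 → 1
Tuesday 23:30 end Strength 60 → 0
Wednesday 07:00 start Cardio Fusion → 1
Wednesday 08:30 start Kettlebell 60 → 2
Wednesday 15:00 end Cardio Fusion → 1
Wednesday 15:00 start Rowing 45 → 2
Wednesday 16:30 end Kettlebell 60 → 1
Wednesday 23:00 end Rowing 45 → 0
Peak is 2, at Wednesday 08:30 (Cardio Fusion, Kettlebell 60).

2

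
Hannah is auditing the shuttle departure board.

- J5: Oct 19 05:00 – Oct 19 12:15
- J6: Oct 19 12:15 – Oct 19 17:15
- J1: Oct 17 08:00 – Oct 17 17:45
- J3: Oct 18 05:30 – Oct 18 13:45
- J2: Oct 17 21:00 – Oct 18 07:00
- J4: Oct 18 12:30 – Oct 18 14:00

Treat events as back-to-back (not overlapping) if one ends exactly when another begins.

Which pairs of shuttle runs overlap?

Sorted by start: J1, J2, J3, J4, J5, J6.
J2 starts after J1 ends, so J1 has no further overlaps.
J3 starts before J2 ends → J2 and J3 overlap.
J4 starts after J2 ends, so J2 has no further overlaps.
J4 starts before J3 ends → J3 and J4 overlap.
J5 starts after J3 ends, so J3 has no further overlaps.
J5 starts after J4 ends, so J4 has no further overlaps.
J6 starts exactly when J5 ends (back-to-back, no overlap).

J2 & J3, J3 & J4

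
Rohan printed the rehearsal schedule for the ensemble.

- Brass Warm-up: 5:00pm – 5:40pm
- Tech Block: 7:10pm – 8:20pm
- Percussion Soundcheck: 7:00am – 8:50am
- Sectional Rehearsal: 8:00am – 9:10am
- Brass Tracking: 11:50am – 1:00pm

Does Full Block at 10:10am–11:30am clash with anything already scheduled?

No — it doesn't clash with anything

Percussion Soundcheck: ends 8:50am at or before Full Block starts 10:10am → clear.
Sectional Rehearsal: ends 9:10am at or before Full Block starts 10:10am → clear.
Brass Tracking: starts 11:50am at or after Full Block ends 11:30am → clear.
Brass Warm-up: starts 5:00pm at or after Full Block ends 11:30am → clear.
Tech Block: starts 7:10pm at or after Full Block ends 11:30am → clear.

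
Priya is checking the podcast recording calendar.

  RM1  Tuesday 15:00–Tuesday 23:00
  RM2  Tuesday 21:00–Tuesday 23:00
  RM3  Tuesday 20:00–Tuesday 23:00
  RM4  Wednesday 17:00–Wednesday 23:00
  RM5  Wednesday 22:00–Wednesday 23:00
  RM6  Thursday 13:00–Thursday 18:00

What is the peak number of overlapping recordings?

Sweep the timeline, counting +1 at each start and −1 at each end (ends before starts at a tie):
Tuesday 15:00 start RM1 → 1
Tuesday 20:00 start RM3 → 2
Tuesday 21:00 start RM2 → 3
Tuesday 23:00 end RM1 → 2
Tuesday 23:00 end RM2 → 1
Tuesday 23:00 end RM3 → 0
Wednesday 17:00 start RM4 → 1
Wednesday 22:00 start RM5 → 2
Wednesday 23:00 end RM4 → 1
Wednesday 23:00 end RM5 → 0
Thursday 13:00 start RM6 → 1
Thursday 18:00 end RM6 → 0
Peak is 3, at Tuesday 21:00 (RM1, RM2, RM3).

3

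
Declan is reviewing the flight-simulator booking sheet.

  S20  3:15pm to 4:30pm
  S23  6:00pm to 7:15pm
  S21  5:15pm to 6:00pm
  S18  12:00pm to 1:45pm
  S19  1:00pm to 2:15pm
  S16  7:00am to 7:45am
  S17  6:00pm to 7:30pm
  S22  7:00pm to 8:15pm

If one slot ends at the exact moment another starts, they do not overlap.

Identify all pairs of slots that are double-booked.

Sorted by start: S16, S18, S19, S20, S21, S17, S23, S22.
S18 starts after S16 ends, so S16 has no further overlaps.
S19 starts before S18 ends → S18 and S19 overlap.
S20 starts after S18 ends, so S18 has no further overlaps.
S20 starts after S19 ends, so S19 has no further overlaps.
S21 starts after S20 ends, so S20 has no further overlaps.
S17 starts exactly when S21 ends (back-to-back, no overlap), so S21 has no further overlaps.
S23 starts before S17 ends → S17 and S23 overlap.
S22 starts before S17 ends → S17 and S22 overlap.
S22 starts before S23 ends → S23 and S22 overlap.

S17 & S22, S17 & S23, S18 & S19, S22 & S23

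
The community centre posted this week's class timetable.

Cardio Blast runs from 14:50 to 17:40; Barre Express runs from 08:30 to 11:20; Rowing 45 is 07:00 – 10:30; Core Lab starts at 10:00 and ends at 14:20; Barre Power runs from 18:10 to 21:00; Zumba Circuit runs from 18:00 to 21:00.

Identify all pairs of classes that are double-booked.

Barre Express & Core Lab, Barre Express & Rowing 45, Barre Power & Zumba Circuit, Core Lab & Rowing 45

Two intervals overlap when each starts before the other ends.
Sorted by start: Rowing 45, Barre Express, Core Lab, Cardio Blast, Zumba Circuit, Barre Power.
Barre Express starts before Rowing 45 ends → Rowing 45 and Barre Express overlap.
Core Lab starts before Rowing 45 ends → Rowing 45 and Core Lab overlap.
Cardio Blast starts after Rowing 45 ends; Rowing 45 is clear from here.
Core Lab starts before Barre Express ends → Barre Express and Core Lab overlap.
Cardio Blast starts after Barre Express ends; Barre Express is clear from here.
Cardio Blast starts after Core Lab ends; Core Lab is clear from here.
Zumba Circuit starts after Cardio Blast ends; Cardio Blast is clear from here.
Barre Power starts before Zumba Circuit ends → Zumba Circuit and Barre Power overlap.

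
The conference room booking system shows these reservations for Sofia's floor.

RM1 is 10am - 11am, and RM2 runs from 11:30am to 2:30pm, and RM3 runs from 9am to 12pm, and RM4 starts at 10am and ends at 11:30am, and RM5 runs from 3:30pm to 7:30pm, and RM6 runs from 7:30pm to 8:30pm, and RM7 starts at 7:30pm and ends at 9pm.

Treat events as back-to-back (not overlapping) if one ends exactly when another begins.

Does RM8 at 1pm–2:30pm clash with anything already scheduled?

RM3: ends 12pm at or before RM8 starts 1pm → clear.
RM1: ends 11am at or before RM8 starts 1pm → clear.
RM4: ends 11:30am at or before RM8 starts 1pm → clear.
RM2: starts 11:30am before RM8 ends 2:30pm, and ends 2:30pm after RM8 starts 1pm → overlap.
RM5: starts 3:30pm at or after RM8 ends 2:30pm → clear.
RM6: starts 7:30pm at or after RM8 ends 2:30pm → clear.
RM7: starts 7:30pm at or after RM8 ends 2:30pm → clear.
RM8 overlaps RM2.

Yes — it overlaps RM2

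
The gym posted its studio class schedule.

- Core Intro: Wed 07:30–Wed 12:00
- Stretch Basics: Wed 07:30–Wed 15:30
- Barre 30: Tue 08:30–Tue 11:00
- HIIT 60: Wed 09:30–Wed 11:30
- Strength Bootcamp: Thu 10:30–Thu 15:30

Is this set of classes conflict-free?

No

Sorted by start: Barre 30, Stretch Basics, Core Intro, HIIT 60, Strength Bootcamp.
Stretch Basics starts after Barre 30 ends, so nothing later overlaps Barre 30 either.
Core Intro starts before Stretch Basics ends → Stretch Basics and Core Intro overlap.
That's a conflict, so the schedule is not conflict-free.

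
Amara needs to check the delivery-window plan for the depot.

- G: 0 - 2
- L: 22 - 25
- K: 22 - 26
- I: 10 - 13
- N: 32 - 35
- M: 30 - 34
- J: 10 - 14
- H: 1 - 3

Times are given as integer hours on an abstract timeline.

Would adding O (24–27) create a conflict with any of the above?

G: ends 2 at or before O starts 24 → clear.
H: ends 3 at or before O starts 24 → clear.
I: ends 13 at or before O starts 24 → clear.
J: ends 14 at or before O starts 24 → clear.
K: starts 22 before O ends 27, and ends 26 after O starts 24 → overlap.
L: starts 22 before O ends 27, and ends 25 after O starts 24 → overlap.
M: starts 30 at or after O ends 27 → clear.
N: starts 32 at or after O ends 27 → clear.
O overlaps K, L.

Yes — it overlaps K, L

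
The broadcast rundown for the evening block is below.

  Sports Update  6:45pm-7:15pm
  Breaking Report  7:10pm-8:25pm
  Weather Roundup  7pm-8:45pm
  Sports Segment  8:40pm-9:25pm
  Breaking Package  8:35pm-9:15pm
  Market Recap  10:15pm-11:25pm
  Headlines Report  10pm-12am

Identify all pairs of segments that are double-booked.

Sorted by start: Sports Update, Weather Roundup, Breaking Report, Breaking Package, Sports Segment, Headlines Report, Market Recap.
Weather Roundup starts before Sports Update ends → Sports Update and Weather Roundup overlap.
Breaking Report starts before Sports Update ends → Sports Update and Breaking Report overlap.
Breaking Package starts after Sports Update ends; Sports Update is clear from here.
Breaking Report starts before Weather Roundup ends → Weather Roundup and Breaking Report overlap.
Breaking Package starts before Weather Roundup ends → Weather Roundup and Breaking Package overlap.
Sports Segment starts before Weather Roundup ends → Weather Roundup and Sports Segment overlap.
Headlines Report starts after Weather Roundup ends; Weather Roundup is clear from here.
Breaking Package starts after Breaking Report ends; Breaking Report is clear from here.
Sports Segment starts before Breaking Package ends → Breaking Package and Sports Segment overlap.
Headlines Report starts after Breaking Package ends; Breaking Package is clear from here.
Headlines Report starts after Sports Segment ends; Sports Segment is clear from here.
Market Recap starts before Headlines Report ends → Headlines Report and Market Recap overlap.

Breaking Package & Sports Segment, Breaking Package & Weather Roundup, Breaking Report & Sports Update, Breaking Report & Weather Roundup, Headlines Report & Market Recap, Sports Segment & Weather Roundup, Sports Update & Weather Roundup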